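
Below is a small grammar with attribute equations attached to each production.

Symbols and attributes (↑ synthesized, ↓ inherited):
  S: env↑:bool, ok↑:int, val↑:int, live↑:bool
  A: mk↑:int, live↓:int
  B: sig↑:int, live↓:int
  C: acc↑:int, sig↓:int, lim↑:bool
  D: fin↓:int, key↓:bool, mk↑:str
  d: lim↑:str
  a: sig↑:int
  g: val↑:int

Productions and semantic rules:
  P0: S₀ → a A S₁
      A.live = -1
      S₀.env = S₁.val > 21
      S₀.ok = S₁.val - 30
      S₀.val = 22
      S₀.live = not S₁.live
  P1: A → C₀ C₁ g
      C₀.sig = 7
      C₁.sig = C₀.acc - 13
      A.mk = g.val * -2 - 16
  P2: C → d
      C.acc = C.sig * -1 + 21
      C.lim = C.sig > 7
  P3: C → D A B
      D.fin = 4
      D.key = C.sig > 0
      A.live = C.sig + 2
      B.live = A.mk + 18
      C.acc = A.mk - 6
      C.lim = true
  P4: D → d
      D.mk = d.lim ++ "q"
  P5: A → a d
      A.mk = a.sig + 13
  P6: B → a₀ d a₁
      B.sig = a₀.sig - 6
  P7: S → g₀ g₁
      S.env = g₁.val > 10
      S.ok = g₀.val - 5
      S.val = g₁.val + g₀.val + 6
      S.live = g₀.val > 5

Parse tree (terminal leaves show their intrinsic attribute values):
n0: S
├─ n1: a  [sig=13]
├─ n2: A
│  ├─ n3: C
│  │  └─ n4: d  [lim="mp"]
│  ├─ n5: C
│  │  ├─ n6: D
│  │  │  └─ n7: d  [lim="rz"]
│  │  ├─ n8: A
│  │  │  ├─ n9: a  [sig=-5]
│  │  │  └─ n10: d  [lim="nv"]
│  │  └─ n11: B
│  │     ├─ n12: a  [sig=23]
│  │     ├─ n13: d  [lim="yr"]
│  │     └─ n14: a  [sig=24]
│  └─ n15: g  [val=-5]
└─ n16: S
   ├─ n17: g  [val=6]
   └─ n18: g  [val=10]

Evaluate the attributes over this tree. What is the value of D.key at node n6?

1. n1.sig = 13  [terminal]
2. n2.live = -1  [-1]
3. n3.sig = 7  [7]
4. n4.lim = "mp"  [terminal]
5. n3.acc = 14  [C.sig * -1 + 21]
6. n3.lim = false  [C.sig > 7]
7. n5.sig = 1  [C₀.acc - 13]
8. n6.fin = 4  [4]
9. n6.key = true  [C.sig > 0]
10. n7.lim = "rz"  [terminal]
11. n6.mk = "rzq"  [d.lim ++ "q"]
12. n8.live = 3  [C.sig + 2]
13. n9.sig = -5  [terminal]
14. n10.lim = "nv"  [terminal]
15. n8.mk = 8  [a.sig + 13]
16. n11.live = 26  [A.mk + 18]
17. n12.sig = 23  [terminal]
18. n13.lim = "yr"  [terminal]
19. n14.sig = 24  [terminal]
20. n11.sig = 17  [a₀.sig - 6]
21. n5.acc = 2  [A.mk - 6]
22. n5.lim = true  [true]
23. n15.val = -5  [terminal]
24. n2.mk = -6  [g.val * -2 - 16]
25. n17.val = 6  [terminal]
26. n18.val = 10  [terminal]
27. n16.env = false  [g₁.val > 10]
28. n16.ok = 1  [g₀.val - 5]
29. n16.val = 22  [g₁.val + g₀.val + 6]
30. n16.live = true  [g₀.val > 5]
31. n0.env = true  [S₁.val > 21]
32. n0.ok = -8  [S₁.val - 30]
33. n0.val = 22  [22]
34. n0.live = false  [not S₁.live]

true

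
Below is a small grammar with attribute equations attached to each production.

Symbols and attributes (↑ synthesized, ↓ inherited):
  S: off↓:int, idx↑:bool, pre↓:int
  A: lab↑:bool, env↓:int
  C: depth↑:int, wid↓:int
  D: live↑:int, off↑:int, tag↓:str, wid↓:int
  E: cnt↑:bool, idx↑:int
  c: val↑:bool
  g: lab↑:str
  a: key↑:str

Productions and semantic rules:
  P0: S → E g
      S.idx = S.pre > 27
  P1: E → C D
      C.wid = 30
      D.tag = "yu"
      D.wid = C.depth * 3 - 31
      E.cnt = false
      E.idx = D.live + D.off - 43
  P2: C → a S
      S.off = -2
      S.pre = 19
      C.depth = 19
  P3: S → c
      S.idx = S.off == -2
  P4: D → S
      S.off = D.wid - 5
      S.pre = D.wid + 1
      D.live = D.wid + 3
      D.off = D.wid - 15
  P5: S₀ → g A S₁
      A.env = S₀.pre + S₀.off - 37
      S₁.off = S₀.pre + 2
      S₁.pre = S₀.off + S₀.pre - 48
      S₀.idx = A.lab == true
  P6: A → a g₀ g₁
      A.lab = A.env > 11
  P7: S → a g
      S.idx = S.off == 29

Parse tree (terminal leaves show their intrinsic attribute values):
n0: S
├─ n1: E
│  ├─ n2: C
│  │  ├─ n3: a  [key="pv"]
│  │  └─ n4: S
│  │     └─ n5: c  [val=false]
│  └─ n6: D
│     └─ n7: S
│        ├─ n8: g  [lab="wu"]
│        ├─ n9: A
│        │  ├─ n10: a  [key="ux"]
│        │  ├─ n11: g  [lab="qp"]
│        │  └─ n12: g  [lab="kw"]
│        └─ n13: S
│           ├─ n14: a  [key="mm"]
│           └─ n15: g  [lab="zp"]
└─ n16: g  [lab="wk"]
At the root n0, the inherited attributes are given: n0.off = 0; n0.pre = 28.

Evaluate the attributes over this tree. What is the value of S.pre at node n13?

1. n0.off = 0  [given at root]
2. n0.pre = 28  [given at root]
3. n2.wid = 30  [30]
4. n3.key = "pv"  [terminal]
5. n4.off = -2  [-2]
6. n4.pre = 19  [19]
7. n5.val = false  [terminal]
8. n4.idx = true  [S.off == -2]
9. n2.depth = 19  [19]
10. n6.tag = "yu"  ["yu"]
11. n6.wid = 26  [C.depth * 3 - 31]
12. n7.off = 21  [D.wid - 5]
13. n7.pre = 27  [D.wid + 1]
14. n8.lab = "wu"  [terminal]
15. n9.env = 11  [S₀.pre + S₀.off - 37]
16. n10.key = "ux"  [terminal]
17. n11.lab = "qp"  [terminal]
18. n12.lab = "kw"  [terminal]
19. n9.lab = false  [A.env > 11]
20. n13.off = 29  [S₀.pre + 2]
21. n13.pre = 0  [S₀.off + S₀.pre - 48]
22. n14.key = "mm"  [terminal]
23. n15.lab = "zp"  [terminal]
24. n13.idx = true  [S.off == 29]
25. n7.idx = false  [A.lab == true]
26. n6.live = 29  [D.wid + 3]
27. n6.off = 11  [D.wid - 15]
28. n1.cnt = false  [false]
29. n1.idx = -3  [D.live + D.off - 43]
30. n16.lab = "wk"  [terminal]
31. n0.idx = true  [S.pre > 27]

0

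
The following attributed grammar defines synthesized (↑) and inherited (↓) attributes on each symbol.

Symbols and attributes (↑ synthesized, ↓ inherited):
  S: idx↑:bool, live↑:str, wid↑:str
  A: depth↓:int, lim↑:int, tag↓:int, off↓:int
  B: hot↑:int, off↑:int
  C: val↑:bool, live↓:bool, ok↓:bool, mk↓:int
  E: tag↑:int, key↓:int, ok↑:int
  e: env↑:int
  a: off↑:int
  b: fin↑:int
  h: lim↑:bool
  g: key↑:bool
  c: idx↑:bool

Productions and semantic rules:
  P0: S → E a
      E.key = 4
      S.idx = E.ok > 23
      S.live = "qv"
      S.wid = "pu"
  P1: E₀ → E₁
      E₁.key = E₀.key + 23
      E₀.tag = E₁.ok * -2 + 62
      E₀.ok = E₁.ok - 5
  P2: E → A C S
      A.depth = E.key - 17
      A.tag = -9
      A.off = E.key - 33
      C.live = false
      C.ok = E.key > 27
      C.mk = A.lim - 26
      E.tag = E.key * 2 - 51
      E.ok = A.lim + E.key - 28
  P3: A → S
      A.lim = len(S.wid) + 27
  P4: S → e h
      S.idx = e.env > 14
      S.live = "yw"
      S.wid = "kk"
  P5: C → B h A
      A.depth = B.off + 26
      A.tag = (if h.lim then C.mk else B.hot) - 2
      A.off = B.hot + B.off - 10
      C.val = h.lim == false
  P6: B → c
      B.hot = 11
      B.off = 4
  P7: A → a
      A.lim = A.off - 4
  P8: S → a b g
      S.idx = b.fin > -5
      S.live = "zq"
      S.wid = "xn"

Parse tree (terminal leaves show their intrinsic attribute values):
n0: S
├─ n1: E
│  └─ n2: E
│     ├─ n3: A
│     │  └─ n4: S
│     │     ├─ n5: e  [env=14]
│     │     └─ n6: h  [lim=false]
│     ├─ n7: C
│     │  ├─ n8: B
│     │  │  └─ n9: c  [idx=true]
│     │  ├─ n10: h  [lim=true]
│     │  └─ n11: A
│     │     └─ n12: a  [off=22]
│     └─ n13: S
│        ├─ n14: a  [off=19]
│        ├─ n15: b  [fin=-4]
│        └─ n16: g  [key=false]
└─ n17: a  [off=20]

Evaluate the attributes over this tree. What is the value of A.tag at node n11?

1. n1.key = 4  [4]
2. n2.key = 27  [E₀.key + 23]
3. n3.depth = 10  [E.key - 17]
4. n3.tag = -9  [-9]
5. n3.off = -6  [E.key - 33]
6. n5.env = 14  [terminal]
7. n6.lim = false  [terminal]
8. n4.idx = false  [e.env > 14]
9. n4.live = "yw"  ["yw"]
10. n4.wid = "kk"  ["kk"]
11. n3.lim = 29  [len(S.wid) + 27]
12. n7.live = false  [false]
13. n7.ok = false  [E.key > 27]
14. n7.mk = 3  [A.lim - 26]
15. n9.idx = true  [terminal]
16. n8.hot = 11  [11]
17. n8.off = 4  [4]
18. n10.lim = true  [terminal]
19. n11.depth = 30  [B.off + 26]
20. n11.tag = 1  [(if h.lim then C.mk else B.hot) - 2]
21. n11.off = 5  [B.hot + B.off - 10]
22. n12.off = 22  [terminal]
23. n11.lim = 1  [A.off - 4]
24. n7.val = false  [h.lim == false]
25. n14.off = 19  [terminal]
26. n15.fin = -4  [terminal]
27. n16.key = false  [terminal]
28. n13.idx = true  [b.fin > -5]
29. n13.live = "zq"  ["zq"]
30. n13.wid = "xn"  ["xn"]
31. n2.tag = 3  [E.key * 2 - 51]
32. n2.ok = 28  [A.lim + E.key - 28]
33. n1.tag = 6  [E₁.ok * -2 + 62]
34. n1.ok = 23  [E₁.ok - 5]
35. n17.off = 20  [terminal]
36. n0.idx = false  [E.ok > 23]
37. n0.live = "qv"  ["qv"]
38. n0.wid = "pu"  ["pu"]

1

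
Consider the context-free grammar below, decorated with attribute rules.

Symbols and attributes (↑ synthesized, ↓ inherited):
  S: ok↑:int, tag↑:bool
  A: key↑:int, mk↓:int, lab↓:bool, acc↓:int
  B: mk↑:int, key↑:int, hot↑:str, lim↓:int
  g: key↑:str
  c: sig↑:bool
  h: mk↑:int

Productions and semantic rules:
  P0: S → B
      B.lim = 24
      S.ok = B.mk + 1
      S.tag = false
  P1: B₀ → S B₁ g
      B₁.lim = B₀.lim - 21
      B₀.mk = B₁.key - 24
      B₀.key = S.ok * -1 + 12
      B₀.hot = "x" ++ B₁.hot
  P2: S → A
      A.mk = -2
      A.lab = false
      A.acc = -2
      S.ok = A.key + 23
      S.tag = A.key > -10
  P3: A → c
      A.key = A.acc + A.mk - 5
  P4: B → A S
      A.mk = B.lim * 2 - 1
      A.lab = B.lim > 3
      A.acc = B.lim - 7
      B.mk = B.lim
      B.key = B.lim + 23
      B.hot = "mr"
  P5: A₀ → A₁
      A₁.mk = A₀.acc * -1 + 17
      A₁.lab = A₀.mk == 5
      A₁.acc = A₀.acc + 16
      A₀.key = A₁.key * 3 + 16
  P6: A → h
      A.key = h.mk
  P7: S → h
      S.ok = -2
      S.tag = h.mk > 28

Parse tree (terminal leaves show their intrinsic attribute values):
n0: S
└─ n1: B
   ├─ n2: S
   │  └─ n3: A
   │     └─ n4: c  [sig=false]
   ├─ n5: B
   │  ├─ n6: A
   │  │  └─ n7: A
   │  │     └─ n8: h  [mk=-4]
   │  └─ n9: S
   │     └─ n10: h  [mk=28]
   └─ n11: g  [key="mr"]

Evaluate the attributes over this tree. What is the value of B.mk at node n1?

2

1. n1.lim = 24  [24]
2. n3.mk = -2  [-2]
3. n3.lab = false  [false]
4. n3.acc = -2  [-2]
5. n4.sig = false  [terminal]
6. n3.key = -9  [A.acc + A.mk - 5]
7. n2.ok = 14  [A.key + 23]
8. n2.tag = true  [A.key > -10]
9. n5.lim = 3  [B₀.lim - 21]
10. n6.mk = 5  [B.lim * 2 - 1]
11. n6.lab = false  [B.lim > 3]
12. n6.acc = -4  [B.lim - 7]
13. n7.mk = 21  [A₀.acc * -1 + 17]
14. n7.lab = true  [A₀.mk == 5]
15. n7.acc = 12  [A₀.acc + 16]
16. n8.mk = -4  [terminal]
17. n7.key = -4  [h.mk]
18. n6.key = 4  [A₁.key * 3 + 16]
19. n10.mk = 28  [terminal]
20. n9.ok = -2  [-2]
21. n9.tag = false  [h.mk > 28]
22. n5.mk = 3  [B.lim]
23. n5.key = 26  [B.lim + 23]
24. n5.hot = "mr"  ["mr"]
25. n11.key = "mr"  [terminal]
26. n1.mk = 2  [B₁.key - 24]
27. n1.key = -2  [S.ok * -1 + 12]
28. n1.hot = "xmr"  ["x" ++ B₁.hot]
29. n0.ok = 3  [B.mk + 1]
30. n0.tag = false  [false]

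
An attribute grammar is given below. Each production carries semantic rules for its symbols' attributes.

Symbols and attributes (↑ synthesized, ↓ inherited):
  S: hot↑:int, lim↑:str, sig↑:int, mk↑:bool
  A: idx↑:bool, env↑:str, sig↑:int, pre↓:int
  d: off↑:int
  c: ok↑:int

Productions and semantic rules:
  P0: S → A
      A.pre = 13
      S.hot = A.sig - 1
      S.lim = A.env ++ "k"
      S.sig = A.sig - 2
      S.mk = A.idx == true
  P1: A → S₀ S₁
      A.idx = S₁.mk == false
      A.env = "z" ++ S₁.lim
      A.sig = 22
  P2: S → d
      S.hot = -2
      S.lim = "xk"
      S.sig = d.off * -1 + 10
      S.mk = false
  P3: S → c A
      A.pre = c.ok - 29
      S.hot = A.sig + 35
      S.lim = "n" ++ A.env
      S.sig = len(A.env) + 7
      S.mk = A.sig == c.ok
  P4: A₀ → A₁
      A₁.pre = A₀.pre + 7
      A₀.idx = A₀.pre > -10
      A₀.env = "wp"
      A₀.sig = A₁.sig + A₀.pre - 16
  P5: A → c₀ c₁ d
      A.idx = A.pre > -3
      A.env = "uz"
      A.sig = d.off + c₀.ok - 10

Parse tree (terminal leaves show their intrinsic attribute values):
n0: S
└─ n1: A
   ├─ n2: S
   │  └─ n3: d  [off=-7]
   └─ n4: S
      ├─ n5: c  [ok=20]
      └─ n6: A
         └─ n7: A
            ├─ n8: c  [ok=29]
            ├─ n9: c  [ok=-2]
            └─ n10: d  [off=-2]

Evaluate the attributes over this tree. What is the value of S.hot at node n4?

27

1. n1.pre = 13  [13]
2. n3.off = -7  [terminal]
3. n2.hot = -2  [-2]
4. n2.lim = "xk"  ["xk"]
5. n2.sig = 17  [d.off * -1 + 10]
6. n2.mk = false  [false]
7. n5.ok = 20  [terminal]
8. n6.pre = -9  [c.ok - 29]
9. n7.pre = -2  [A₀.pre + 7]
10. n8.ok = 29  [terminal]
11. n9.ok = -2  [terminal]
12. n10.off = -2  [terminal]
13. n7.idx = true  [A.pre > -3]
14. n7.env = "uz"  ["uz"]
15. n7.sig = 17  [d.off + c₀.ok - 10]
16. n6.idx = true  [A₀.pre > -10]
17. n6.env = "wp"  ["wp"]
18. n6.sig = -8  [A₁.sig + A₀.pre - 16]
19. n4.hot = 27  [A.sig + 35]
20. n4.lim = "nwp"  ["n" ++ A.env]
21. n4.sig = 9  [len(A.env) + 7]
22. n4.mk = false  [A.sig == c.ok]
23. n1.idx = true  [S₁.mk == false]
24. n1.env = "znwp"  ["z" ++ S₁.lim]
25. n1.sig = 22  [22]
26. n0.hot = 21  [A.sig - 1]
27. n0.lim = "znwpk"  [A.env ++ "k"]
28. n0.sig = 20  [A.sig - 2]
29. n0.mk = true  [A.idx == true]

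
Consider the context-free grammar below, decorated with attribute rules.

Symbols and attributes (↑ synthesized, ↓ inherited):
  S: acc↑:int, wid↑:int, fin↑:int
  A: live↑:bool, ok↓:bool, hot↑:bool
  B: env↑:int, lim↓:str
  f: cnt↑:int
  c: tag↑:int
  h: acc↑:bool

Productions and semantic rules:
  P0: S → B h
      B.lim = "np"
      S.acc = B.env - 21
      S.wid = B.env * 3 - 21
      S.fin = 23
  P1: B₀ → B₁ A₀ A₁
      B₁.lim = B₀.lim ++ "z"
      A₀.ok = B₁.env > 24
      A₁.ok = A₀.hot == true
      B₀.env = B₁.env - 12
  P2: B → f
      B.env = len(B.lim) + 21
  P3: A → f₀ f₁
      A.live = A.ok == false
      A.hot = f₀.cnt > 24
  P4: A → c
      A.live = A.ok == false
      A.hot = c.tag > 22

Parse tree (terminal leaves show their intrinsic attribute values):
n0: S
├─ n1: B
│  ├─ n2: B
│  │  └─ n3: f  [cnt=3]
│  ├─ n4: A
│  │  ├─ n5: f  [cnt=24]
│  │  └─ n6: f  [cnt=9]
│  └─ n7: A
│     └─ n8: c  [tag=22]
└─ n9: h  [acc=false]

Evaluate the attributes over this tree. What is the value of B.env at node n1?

12

1. n1.lim = "np"  ["np"]
2. n2.lim = "npz"  [B₀.lim ++ "z"]
3. n3.cnt = 3  [terminal]
4. n2.env = 24  [len(B.lim) + 21]
5. n4.ok = false  [B₁.env > 24]
6. n5.cnt = 24  [terminal]
7. n6.cnt = 9  [terminal]
8. n4.live = true  [A.ok == false]
9. n4.hot = false  [f₀.cnt > 24]
10. n7.ok = false  [A₀.hot == true]
11. n8.tag = 22  [terminal]
12. n7.live = true  [A.ok == false]
13. n7.hot = false  [c.tag > 22]
14. n1.env = 12  [B₁.env - 12]
15. n9.acc = false  [terminal]
16. n0.acc = -9  [B.env - 21]
17. n0.wid = 15  [B.env * 3 - 21]
18. n0.fin = 23  [23]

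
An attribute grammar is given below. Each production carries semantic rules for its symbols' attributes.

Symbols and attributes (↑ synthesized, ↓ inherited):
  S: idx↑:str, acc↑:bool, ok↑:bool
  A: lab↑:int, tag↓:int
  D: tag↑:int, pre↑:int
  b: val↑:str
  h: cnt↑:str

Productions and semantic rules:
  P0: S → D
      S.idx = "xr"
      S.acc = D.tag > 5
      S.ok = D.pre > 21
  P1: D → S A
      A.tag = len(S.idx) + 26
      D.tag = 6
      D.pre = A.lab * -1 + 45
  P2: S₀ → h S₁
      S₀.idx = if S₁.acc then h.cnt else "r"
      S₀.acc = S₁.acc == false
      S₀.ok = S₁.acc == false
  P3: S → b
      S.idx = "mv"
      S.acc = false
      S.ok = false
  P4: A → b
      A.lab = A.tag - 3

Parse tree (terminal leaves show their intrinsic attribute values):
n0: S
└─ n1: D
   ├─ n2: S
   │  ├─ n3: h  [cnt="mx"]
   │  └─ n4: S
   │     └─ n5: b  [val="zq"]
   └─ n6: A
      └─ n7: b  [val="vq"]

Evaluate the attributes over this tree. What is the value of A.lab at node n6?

1. n3.cnt = "mx"  [terminal]
2. n5.val = "zq"  [terminal]
3. n4.idx = "mv"  ["mv"]
4. n4.acc = false  [false]
5. n4.ok = false  [false]
6. n2.idx = "r"  [if S₁.acc then h.cnt else "r"]
7. n2.acc = true  [S₁.acc == false]
8. n2.ok = true  [S₁.acc == false]
9. n6.tag = 27  [len(S.idx) + 26]
10. n7.val = "vq"  [terminal]
11. n6.lab = 24  [A.tag - 3]
12. n1.tag = 6  [6]
13. n1.pre = 21  [A.lab * -1 + 45]
14. n0.idx = "xr"  ["xr"]
15. n0.acc = true  [D.tag > 5]
16. n0.ok = false  [D.pre > 21]

24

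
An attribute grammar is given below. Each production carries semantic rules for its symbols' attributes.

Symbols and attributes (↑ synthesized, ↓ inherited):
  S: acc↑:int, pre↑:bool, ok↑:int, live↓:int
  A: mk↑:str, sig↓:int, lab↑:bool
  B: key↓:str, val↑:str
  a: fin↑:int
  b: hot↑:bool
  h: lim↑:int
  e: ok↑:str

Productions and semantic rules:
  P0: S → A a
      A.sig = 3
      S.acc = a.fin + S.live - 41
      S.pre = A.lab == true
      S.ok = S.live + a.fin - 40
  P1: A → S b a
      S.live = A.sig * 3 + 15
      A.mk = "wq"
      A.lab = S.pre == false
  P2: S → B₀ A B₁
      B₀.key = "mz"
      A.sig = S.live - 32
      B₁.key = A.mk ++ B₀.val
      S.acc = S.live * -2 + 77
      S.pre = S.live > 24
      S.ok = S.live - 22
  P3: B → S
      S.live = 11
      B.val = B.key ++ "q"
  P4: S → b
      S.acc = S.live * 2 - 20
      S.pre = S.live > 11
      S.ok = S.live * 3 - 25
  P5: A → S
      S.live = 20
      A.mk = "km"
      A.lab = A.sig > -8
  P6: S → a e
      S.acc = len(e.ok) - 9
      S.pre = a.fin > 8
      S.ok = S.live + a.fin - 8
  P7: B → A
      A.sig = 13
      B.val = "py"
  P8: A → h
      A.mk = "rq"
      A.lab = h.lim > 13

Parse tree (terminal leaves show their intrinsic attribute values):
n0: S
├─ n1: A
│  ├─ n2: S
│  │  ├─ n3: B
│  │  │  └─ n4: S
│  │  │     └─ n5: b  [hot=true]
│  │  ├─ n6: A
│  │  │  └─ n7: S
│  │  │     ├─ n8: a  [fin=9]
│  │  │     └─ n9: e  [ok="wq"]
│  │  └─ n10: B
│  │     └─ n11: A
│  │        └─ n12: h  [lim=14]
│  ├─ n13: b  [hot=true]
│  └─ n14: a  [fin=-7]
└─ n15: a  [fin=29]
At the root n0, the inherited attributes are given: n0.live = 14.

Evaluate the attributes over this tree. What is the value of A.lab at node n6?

false

1. n0.live = 14  [given at root]
2. n1.sig = 3  [3]
3. n2.live = 24  [A.sig * 3 + 15]
4. n3.key = "mz"  ["mz"]
5. n4.live = 11  [11]
6. n5.hot = true  [terminal]
7. n4.acc = 2  [S.live * 2 - 20]
8. n4.pre = false  [S.live > 11]
9. n4.ok = 8  [S.live * 3 - 25]
10. n3.val = "mzq"  [B.key ++ "q"]
11. n6.sig = -8  [S.live - 32]
12. n7.live = 20  [20]
13. n8.fin = 9  [terminal]
14. n9.ok = "wq"  [terminal]
15. n7.acc = -7  [len(e.ok) - 9]
16. n7.pre = true  [a.fin > 8]
17. n7.ok = 21  [S.live + a.fin - 8]
18. n6.mk = "km"  ["km"]
19. n6.lab = false  [A.sig > -8]
20. n10.key = "kmmzq"  [A.mk ++ B₀.val]
21. n11.sig = 13  [13]
22. n12.lim = 14  [terminal]
23. n11.mk = "rq"  ["rq"]
24. n11.lab = true  [h.lim > 13]
25. n10.val = "py"  ["py"]
26. n2.acc = 29  [S.live * -2 + 77]
27. n2.pre = false  [S.live > 24]
28. n2.ok = 2  [S.live - 22]
29. n13.hot = true  [terminal]
30. n14.fin = -7  [terminal]
31. n1.mk = "wq"  ["wq"]
32. n1.lab = true  [S.pre == false]
33. n15.fin = 29  [terminal]
34. n0.acc = 2  [a.fin + S.live - 41]
35. n0.pre = true  [A.lab == true]
36. n0.ok = 3  [S.live + a.fin - 40]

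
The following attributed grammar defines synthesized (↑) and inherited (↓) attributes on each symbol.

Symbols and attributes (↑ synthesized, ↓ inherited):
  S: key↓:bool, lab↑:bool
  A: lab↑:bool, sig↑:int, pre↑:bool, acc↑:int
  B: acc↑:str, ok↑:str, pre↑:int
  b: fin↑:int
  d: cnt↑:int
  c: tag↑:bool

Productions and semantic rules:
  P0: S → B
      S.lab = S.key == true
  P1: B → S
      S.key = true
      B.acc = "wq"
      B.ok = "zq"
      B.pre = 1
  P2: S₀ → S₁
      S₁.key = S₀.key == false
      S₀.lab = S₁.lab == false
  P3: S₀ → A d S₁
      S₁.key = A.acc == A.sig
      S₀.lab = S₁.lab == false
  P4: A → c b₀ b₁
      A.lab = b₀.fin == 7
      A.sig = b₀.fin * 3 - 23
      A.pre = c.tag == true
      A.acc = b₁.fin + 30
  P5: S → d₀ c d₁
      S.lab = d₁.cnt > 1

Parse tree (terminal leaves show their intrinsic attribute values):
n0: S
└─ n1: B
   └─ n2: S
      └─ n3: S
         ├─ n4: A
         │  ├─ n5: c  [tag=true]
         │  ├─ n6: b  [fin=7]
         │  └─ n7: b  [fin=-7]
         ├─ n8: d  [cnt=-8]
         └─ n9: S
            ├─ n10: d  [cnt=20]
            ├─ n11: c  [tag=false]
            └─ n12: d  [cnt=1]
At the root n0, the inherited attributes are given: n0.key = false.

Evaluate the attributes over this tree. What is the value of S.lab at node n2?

1. n0.key = false  [given at root]
2. n2.key = true  [true]
3. n3.key = false  [S₀.key == false]
4. n5.tag = true  [terminal]
5. n6.fin = 7  [terminal]
6. n7.fin = -7  [terminal]
7. n4.lab = true  [b₀.fin == 7]
8. n4.sig = -2  [b₀.fin * 3 - 23]
9. n4.pre = true  [c.tag == true]
10. n4.acc = 23  [b₁.fin + 30]
11. n8.cnt = -8  [terminal]
12. n9.key = false  [A.acc == A.sig]
13. n10.cnt = 20  [terminal]
14. n11.tag = false  [terminal]
15. n12.cnt = 1  [terminal]
16. n9.lab = false  [d₁.cnt > 1]
17. n3.lab = true  [S₁.lab == false]
18. n2.lab = false  [S₁.lab == false]
19. n1.acc = "wq"  ["wq"]
20. n1.ok = "zq"  ["zq"]
21. n1.pre = 1  [1]
22. n0.lab = false  [S.key == true]

false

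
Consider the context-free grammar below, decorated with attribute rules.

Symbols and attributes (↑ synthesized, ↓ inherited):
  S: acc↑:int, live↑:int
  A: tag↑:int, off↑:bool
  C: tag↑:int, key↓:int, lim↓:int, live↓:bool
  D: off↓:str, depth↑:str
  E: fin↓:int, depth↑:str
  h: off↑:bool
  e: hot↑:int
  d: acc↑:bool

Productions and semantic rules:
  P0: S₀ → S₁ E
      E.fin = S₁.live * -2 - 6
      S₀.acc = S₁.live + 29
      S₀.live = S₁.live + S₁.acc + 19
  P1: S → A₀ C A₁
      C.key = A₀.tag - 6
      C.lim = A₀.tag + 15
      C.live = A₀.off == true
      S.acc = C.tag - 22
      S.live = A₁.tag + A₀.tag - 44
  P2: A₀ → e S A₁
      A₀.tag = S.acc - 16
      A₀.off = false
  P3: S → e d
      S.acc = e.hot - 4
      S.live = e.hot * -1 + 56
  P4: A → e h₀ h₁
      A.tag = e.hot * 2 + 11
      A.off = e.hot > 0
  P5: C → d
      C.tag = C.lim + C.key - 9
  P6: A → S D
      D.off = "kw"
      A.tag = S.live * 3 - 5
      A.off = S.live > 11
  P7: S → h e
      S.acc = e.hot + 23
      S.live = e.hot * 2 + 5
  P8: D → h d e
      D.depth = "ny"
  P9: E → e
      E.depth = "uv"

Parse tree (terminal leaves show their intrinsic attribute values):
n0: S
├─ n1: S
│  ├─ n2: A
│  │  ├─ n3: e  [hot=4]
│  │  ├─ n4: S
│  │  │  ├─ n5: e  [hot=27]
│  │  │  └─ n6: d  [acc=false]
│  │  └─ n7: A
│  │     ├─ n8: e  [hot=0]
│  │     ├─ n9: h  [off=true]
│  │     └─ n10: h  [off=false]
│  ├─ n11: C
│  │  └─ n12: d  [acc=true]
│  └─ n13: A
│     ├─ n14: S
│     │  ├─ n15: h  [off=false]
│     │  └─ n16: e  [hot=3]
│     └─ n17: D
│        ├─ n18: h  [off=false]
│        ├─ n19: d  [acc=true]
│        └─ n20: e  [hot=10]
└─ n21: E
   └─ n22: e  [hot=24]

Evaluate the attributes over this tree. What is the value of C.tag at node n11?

14

1. n3.hot = 4  [terminal]
2. n5.hot = 27  [terminal]
3. n6.acc = false  [terminal]
4. n4.acc = 23  [e.hot - 4]
5. n4.live = 29  [e.hot * -1 + 56]
6. n8.hot = 0  [terminal]
7. n9.off = true  [terminal]
8. n10.off = false  [terminal]
9. n7.tag = 11  [e.hot * 2 + 11]
10. n7.off = false  [e.hot > 0]
11. n2.tag = 7  [S.acc - 16]
12. n2.off = false  [false]
13. n11.key = 1  [A₀.tag - 6]
14. n11.lim = 22  [A₀.tag + 15]
15. n11.live = false  [A₀.off == true]
16. n12.acc = true  [terminal]
17. n11.tag = 14  [C.lim + C.key - 9]
18. n15.off = false  [terminal]
19. n16.hot = 3  [terminal]
20. n14.acc = 26  [e.hot + 23]
21. n14.live = 11  [e.hot * 2 + 5]
22. n17.off = "kw"  ["kw"]
23. n18.off = false  [terminal]
24. n19.acc = true  [terminal]
25. n20.hot = 10  [terminal]
26. n17.depth = "ny"  ["ny"]
27. n13.tag = 28  [S.live * 3 - 5]
28. n13.off = false  [S.live > 11]
29. n1.acc = -8  [C.tag - 22]
30. n1.live = -9  [A₁.tag + A₀.tag - 44]
31. n21.fin = 12  [S₁.live * -2 - 6]
32. n22.hot = 24  [terminal]
33. n21.depth = "uv"  ["uv"]
34. n0.acc = 20  [S₁.live + 29]
35. n0.live = 2  [S₁.live + S₁.acc + 19]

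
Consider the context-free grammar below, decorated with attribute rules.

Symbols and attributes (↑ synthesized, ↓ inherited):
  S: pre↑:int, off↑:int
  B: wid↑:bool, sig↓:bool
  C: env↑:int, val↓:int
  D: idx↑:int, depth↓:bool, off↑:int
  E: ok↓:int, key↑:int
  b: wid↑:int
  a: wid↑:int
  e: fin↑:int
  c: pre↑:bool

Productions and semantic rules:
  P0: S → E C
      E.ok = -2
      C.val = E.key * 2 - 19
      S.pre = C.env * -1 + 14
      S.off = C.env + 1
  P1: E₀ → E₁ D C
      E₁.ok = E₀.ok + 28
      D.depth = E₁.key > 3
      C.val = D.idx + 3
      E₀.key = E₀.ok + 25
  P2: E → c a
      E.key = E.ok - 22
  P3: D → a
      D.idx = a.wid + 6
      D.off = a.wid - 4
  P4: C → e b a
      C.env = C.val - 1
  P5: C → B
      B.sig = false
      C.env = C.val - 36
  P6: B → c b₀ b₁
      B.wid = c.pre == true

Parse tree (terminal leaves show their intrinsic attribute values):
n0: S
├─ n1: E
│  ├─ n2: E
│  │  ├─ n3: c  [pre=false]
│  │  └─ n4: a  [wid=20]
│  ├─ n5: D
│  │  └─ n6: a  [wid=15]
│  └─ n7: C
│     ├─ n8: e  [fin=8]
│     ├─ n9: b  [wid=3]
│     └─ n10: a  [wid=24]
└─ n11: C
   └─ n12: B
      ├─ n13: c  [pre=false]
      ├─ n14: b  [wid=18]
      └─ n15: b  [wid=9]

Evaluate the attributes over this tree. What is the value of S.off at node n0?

-8

1. n1.ok = -2  [-2]
2. n2.ok = 26  [E₀.ok + 28]
3. n3.pre = false  [terminal]
4. n4.wid = 20  [terminal]
5. n2.key = 4  [E.ok - 22]
6. n5.depth = true  [E₁.key > 3]
7. n6.wid = 15  [terminal]
8. n5.idx = 21  [a.wid + 6]
9. n5.off = 11  [a.wid - 4]
10. n7.val = 24  [D.idx + 3]
11. n8.fin = 8  [terminal]
12. n9.wid = 3  [terminal]
13. n10.wid = 24  [terminal]
14. n7.env = 23  [C.val - 1]
15. n1.key = 23  [E₀.ok + 25]
16. n11.val = 27  [E.key * 2 - 19]
17. n12.sig = false  [false]
18. n13.pre = false  [terminal]
19. n14.wid = 18  [terminal]
20. n15.wid = 9  [terminal]
21. n12.wid = false  [c.pre == true]
22. n11.env = -9  [C.val - 36]
23. n0.pre = 23  [C.env * -1 + 14]
24. n0.off = -8  [C.env + 1]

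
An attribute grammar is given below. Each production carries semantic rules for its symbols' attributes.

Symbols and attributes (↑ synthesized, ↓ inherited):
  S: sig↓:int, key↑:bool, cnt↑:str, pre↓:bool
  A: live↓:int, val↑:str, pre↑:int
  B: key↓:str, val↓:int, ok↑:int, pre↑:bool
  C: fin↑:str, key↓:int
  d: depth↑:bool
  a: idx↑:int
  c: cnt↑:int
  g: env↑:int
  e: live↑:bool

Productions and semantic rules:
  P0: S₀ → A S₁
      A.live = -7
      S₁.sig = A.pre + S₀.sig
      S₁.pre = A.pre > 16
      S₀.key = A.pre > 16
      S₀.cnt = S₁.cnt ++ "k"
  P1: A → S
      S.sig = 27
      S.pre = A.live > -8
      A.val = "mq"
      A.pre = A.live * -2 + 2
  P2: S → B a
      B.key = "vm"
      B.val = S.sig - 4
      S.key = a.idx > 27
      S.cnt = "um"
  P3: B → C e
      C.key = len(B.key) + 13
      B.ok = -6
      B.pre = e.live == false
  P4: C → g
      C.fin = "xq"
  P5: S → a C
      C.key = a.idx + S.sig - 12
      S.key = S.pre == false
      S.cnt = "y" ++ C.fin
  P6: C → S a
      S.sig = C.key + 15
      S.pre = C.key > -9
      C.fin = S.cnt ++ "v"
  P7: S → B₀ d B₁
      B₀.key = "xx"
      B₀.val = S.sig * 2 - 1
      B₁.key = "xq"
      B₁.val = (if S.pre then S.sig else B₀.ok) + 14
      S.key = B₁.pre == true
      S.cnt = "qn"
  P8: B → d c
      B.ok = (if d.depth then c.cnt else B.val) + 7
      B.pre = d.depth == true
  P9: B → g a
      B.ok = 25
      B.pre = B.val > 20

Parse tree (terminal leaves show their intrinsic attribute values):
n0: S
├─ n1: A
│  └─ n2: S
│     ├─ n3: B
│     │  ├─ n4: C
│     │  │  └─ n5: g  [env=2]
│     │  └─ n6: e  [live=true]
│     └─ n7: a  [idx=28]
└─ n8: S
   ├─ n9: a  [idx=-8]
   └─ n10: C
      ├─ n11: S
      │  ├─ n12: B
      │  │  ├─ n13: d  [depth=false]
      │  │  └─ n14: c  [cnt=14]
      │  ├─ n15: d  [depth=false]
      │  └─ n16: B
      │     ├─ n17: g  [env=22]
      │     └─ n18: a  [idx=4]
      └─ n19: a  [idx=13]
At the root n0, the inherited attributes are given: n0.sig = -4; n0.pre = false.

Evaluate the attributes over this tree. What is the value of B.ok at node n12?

20

1. n0.sig = -4  [given at root]
2. n0.pre = false  [given at root]
3. n1.live = -7  [-7]
4. n2.sig = 27  [27]
5. n2.pre = true  [A.live > -8]
6. n3.key = "vm"  ["vm"]
7. n3.val = 23  [S.sig - 4]
8. n4.key = 15  [len(B.key) + 13]
9. n5.env = 2  [terminal]
10. n4.fin = "xq"  ["xq"]
11. n6.live = true  [terminal]
12. n3.ok = -6  [-6]
13. n3.pre = false  [e.live == false]
14. n7.idx = 28  [terminal]
15. n2.key = true  [a.idx > 27]
16. n2.cnt = "um"  ["um"]
17. n1.val = "mq"  ["mq"]
18. n1.pre = 16  [A.live * -2 + 2]
19. n8.sig = 12  [A.pre + S₀.sig]
20. n8.pre = false  [A.pre > 16]
21. n9.idx = -8  [terminal]
22. n10.key = -8  [a.idx + S.sig - 12]
23. n11.sig = 7  [C.key + 15]
24. n11.pre = true  [C.key > -9]
25. n12.key = "xx"  ["xx"]
26. n12.val = 13  [S.sig * 2 - 1]
27. n13.depth = false  [terminal]
28. n14.cnt = 14  [terminal]
29. n12.ok = 20  [(if d.depth then c.cnt else B.val) + 7]
30. n12.pre = false  [d.depth == true]
31. n15.depth = false  [terminal]
32. n16.key = "xq"  ["xq"]
33. n16.val = 21  [(if S.pre then S.sig else B₀.ok) + 14]
34. n17.env = 22  [terminal]
35. n18.idx = 4  [terminal]
36. n16.ok = 25  [25]
37. n16.pre = true  [B.val > 20]
38. n11.key = true  [B₁.pre == true]
39. n11.cnt = "qn"  ["qn"]
40. n19.idx = 13  [terminal]
41. n10.fin = "qnv"  [S.cnt ++ "v"]
42. n8.key = true  [S.pre == false]
43. n8.cnt = "yqnv"  ["y" ++ C.fin]
44. n0.key = false  [A.pre > 16]
45. n0.cnt = "yqnvk"  [S₁.cnt ++ "k"]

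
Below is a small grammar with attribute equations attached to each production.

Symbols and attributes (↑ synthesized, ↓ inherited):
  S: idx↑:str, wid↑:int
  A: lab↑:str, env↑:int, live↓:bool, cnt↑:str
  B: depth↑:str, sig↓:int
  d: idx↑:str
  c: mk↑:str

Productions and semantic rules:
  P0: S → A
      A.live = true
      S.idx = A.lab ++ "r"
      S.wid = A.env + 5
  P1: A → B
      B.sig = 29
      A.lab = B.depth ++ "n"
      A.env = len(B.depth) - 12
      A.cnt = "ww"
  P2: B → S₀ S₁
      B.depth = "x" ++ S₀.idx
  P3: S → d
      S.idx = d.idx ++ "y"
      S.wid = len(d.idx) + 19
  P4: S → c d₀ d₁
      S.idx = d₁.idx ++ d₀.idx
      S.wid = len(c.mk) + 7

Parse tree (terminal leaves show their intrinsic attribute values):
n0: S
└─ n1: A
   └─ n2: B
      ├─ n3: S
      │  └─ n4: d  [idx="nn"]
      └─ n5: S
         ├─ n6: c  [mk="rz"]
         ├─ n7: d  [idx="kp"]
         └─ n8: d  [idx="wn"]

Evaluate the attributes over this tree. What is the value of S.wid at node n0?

-3

1. n1.live = true  [true]
2. n2.sig = 29  [29]
3. n4.idx = "nn"  [terminal]
4. n3.idx = "nny"  [d.idx ++ "y"]
5. n3.wid = 21  [len(d.idx) + 19]
6. n6.mk = "rz"  [terminal]
7. n7.idx = "kp"  [terminal]
8. n8.idx = "wn"  [terminal]
9. n5.idx = "wnkp"  [d₁.idx ++ d₀.idx]
10. n5.wid = 9  [len(c.mk) + 7]
11. n2.depth = "xnny"  ["x" ++ S₀.idx]
12. n1.lab = "xnnyn"  [B.depth ++ "n"]
13. n1.env = -8  [len(B.depth) - 12]
14. n1.cnt = "ww"  ["ww"]
15. n0.idx = "xnnynr"  [A.lab ++ "r"]
16. n0.wid = -3  [A.env + 5]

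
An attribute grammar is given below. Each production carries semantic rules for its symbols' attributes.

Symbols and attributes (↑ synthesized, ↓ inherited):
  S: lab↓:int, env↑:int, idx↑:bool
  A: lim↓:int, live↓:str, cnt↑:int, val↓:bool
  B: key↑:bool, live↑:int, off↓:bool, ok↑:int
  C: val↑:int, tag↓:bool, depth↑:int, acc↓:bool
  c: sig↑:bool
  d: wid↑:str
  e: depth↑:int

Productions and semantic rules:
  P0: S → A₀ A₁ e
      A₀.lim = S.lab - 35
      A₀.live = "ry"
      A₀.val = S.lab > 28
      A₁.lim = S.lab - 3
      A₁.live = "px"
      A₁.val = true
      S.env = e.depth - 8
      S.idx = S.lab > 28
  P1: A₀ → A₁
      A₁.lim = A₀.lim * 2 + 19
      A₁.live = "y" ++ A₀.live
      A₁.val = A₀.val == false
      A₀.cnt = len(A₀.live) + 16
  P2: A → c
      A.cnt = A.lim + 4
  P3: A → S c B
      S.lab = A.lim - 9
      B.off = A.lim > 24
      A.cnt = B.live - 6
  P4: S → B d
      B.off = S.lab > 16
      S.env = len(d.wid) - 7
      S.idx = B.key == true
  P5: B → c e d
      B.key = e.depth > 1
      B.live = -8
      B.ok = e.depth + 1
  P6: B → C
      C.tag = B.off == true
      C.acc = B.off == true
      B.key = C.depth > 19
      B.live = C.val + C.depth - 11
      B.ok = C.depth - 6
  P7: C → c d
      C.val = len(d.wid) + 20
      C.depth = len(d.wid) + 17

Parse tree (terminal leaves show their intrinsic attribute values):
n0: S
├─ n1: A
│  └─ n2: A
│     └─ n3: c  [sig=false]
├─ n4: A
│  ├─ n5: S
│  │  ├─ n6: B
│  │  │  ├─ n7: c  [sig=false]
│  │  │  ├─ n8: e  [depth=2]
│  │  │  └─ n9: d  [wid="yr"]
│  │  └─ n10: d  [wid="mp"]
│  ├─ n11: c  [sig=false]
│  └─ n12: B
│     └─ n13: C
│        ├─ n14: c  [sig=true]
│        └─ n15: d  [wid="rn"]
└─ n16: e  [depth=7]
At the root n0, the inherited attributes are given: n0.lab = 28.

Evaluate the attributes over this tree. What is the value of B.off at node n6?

false

1. n0.lab = 28  [given at root]
2. n1.lim = -7  [S.lab - 35]
3. n1.live = "ry"  ["ry"]
4. n1.val = false  [S.lab > 28]
5. n2.lim = 5  [A₀.lim * 2 + 19]
6. n2.live = "yry"  ["y" ++ A₀.live]
7. n2.val = true  [A₀.val == false]
8. n3.sig = false  [terminal]
9. n2.cnt = 9  [A.lim + 4]
10. n1.cnt = 18  [len(A₀.live) + 16]
11. n4.lim = 25  [S.lab - 3]
12. n4.live = "px"  ["px"]
13. n4.val = true  [true]
14. n5.lab = 16  [A.lim - 9]
15. n6.off = false  [S.lab > 16]
16. n7.sig = false  [terminal]
17. n8.depth = 2  [terminal]
18. n9.wid = "yr"  [terminal]
19. n6.key = true  [e.depth > 1]
20. n6.live = -8  [-8]
21. n6.ok = 3  [e.depth + 1]
22. n10.wid = "mp"  [terminal]
23. n5.env = -5  [len(d.wid) - 7]
24. n5.idx = true  [B.key == true]
25. n11.sig = false  [terminal]
26. n12.off = true  [A.lim > 24]
27. n13.tag = true  [B.off == true]
28. n13.acc = true  [B.off == true]
29. n14.sig = true  [terminal]
30. n15.wid = "rn"  [terminal]
31. n13.val = 22  [len(d.wid) + 20]
32. n13.depth = 19  [len(d.wid) + 17]
33. n12.key = false  [C.depth > 19]
34. n12.live = 30  [C.val + C.depth - 11]
35. n12.ok = 13  [C.depth - 6]
36. n4.cnt = 24  [B.live - 6]
37. n16.depth = 7  [terminal]
38. n0.env = -1  [e.depth - 8]
39. n0.idx = false  [S.lab > 28]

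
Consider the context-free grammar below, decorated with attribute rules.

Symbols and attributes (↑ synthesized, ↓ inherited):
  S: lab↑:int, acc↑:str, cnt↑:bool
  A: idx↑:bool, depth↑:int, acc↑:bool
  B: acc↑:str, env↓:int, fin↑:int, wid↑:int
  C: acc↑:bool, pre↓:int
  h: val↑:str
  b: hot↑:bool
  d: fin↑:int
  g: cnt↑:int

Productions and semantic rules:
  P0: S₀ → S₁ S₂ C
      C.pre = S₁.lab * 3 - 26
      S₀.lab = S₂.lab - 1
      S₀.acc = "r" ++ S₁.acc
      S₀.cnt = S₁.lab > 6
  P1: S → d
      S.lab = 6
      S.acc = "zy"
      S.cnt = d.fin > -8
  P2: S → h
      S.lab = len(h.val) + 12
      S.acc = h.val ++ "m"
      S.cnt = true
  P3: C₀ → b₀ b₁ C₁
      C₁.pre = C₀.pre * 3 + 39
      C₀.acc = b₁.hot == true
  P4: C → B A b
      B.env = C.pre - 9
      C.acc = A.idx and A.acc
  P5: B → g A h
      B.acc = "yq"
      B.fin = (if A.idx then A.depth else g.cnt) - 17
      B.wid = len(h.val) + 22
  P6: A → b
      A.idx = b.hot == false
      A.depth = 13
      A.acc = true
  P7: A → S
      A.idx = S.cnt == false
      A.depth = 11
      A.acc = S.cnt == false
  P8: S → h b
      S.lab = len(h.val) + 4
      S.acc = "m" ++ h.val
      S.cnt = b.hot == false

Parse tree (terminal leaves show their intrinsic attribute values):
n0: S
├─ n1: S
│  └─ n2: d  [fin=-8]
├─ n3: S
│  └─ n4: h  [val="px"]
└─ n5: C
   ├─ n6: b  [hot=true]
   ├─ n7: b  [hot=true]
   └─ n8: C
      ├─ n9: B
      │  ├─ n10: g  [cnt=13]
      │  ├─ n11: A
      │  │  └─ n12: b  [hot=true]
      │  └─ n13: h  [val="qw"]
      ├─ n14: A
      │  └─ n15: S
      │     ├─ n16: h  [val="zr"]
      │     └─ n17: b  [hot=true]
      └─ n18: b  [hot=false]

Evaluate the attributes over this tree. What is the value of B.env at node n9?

1. n2.fin = -8  [terminal]
2. n1.lab = 6  [6]
3. n1.acc = "zy"  ["zy"]
4. n1.cnt = false  [d.fin > -8]
5. n4.val = "px"  [terminal]
6. n3.lab = 14  [len(h.val) + 12]
7. n3.acc = "pxm"  [h.val ++ "m"]
8. n3.cnt = true  [true]
9. n5.pre = -8  [S₁.lab * 3 - 26]
10. n6.hot = true  [terminal]
11. n7.hot = true  [terminal]
12. n8.pre = 15  [C₀.pre * 3 + 39]
13. n9.env = 6  [C.pre - 9]
14. n10.cnt = 13  [terminal]
15. n12.hot = true  [terminal]
16. n11.idx = false  [b.hot == false]
17. n11.depth = 13  [13]
18. n11.acc = true  [true]
19. n13.val = "qw"  [terminal]
20. n9.acc = "yq"  ["yq"]
21. n9.fin = -4  [(if A.idx then A.depth else g.cnt) - 17]
22. n9.wid = 24  [len(h.val) + 22]
23. n16.val = "zr"  [terminal]
24. n17.hot = true  [terminal]
25. n15.lab = 6  [len(h.val) + 4]
26. n15.acc = "mzr"  ["m" ++ h.val]
27. n15.cnt = false  [b.hot == false]
28. n14.idx = true  [S.cnt == false]
29. n14.depth = 11  [11]
30. n14.acc = true  [S.cnt == false]
31. n18.hot = false  [terminal]
32. n8.acc = true  [A.idx and A.acc]
33. n5.acc = true  [b₁.hot == true]
34. n0.lab = 13  [S₂.lab - 1]
35. n0.acc = "rzy"  ["r" ++ S₁.acc]
36. n0.cnt = false  [S₁.lab > 6]

6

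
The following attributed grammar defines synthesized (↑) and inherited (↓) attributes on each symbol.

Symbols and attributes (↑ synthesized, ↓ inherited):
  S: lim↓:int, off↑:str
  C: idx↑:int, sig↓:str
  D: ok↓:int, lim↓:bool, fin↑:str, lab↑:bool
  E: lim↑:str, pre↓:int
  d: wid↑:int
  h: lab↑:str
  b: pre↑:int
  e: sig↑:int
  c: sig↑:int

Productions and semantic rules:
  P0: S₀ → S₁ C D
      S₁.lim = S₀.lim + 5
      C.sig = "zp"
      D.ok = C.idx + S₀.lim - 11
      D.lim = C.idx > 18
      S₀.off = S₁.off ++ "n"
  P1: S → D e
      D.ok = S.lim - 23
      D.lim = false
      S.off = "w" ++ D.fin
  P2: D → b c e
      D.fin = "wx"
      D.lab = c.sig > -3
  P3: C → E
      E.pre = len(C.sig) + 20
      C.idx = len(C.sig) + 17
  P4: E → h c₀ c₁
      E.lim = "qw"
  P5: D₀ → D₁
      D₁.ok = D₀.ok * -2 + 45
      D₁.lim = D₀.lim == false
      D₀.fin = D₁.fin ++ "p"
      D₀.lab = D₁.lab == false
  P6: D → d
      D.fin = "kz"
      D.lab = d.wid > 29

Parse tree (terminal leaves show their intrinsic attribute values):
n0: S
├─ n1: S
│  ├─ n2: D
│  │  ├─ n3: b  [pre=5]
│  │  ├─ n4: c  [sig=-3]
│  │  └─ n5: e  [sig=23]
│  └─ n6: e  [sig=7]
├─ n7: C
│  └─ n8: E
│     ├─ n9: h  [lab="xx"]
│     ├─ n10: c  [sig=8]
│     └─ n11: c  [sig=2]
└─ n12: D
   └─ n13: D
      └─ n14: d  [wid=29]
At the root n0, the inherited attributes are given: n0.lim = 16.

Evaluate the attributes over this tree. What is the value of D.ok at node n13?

1. n0.lim = 16  [given at root]
2. n1.lim = 21  [S₀.lim + 5]
3. n2.ok = -2  [S.lim - 23]
4. n2.lim = false  [false]
5. n3.pre = 5  [terminal]
6. n4.sig = -3  [terminal]
7. n5.sig = 23  [terminal]
8. n2.fin = "wx"  ["wx"]
9. n2.lab = false  [c.sig > -3]
10. n6.sig = 7  [terminal]
11. n1.off = "wwx"  ["w" ++ D.fin]
12. n7.sig = "zp"  ["zp"]
13. n8.pre = 22  [len(C.sig) + 20]
14. n9.lab = "xx"  [terminal]
15. n10.sig = 8  [terminal]
16. n11.sig = 2  [terminal]
17. n8.lim = "qw"  ["qw"]
18. n7.idx = 19  [len(C.sig) + 17]
19. n12.ok = 24  [C.idx + S₀.lim - 11]
20. n12.lim = true  [C.idx > 18]
21. n13.ok = -3  [D₀.ok * -2 + 45]
22. n13.lim = false  [D₀.lim == false]
23. n14.wid = 29  [terminal]
24. n13.fin = "kz"  ["kz"]
25. n13.lab = false  [d.wid > 29]
26. n12.fin = "kzp"  [D₁.fin ++ "p"]
27. n12.lab = true  [D₁.lab == false]
28. n0.off = "wwxn"  [S₁.off ++ "n"]

-3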